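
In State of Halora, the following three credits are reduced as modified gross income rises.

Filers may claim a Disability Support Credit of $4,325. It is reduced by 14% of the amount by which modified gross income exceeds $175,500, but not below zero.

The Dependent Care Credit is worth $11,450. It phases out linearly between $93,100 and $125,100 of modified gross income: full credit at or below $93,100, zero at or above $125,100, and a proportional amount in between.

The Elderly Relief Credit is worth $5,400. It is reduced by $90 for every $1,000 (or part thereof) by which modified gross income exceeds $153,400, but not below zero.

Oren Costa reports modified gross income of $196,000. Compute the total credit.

Disability Support Credit: 14% of the $20,500 excess over $175,500 is $2,870; credit = $4,325 − $2,870 = $1,455.
Dependent Care Credit: $196,000 is at or above $125,100, so the credit is $0.
Elderly Relief Credit: income exceeds $153,400 by $42,600, which is 43 full-or-partial $1,000 increments; reduction = 43 × $90 = $3,870, leaving $1,530.
Total: $1,455 + $0 + $1,530 = $2,985.

$2,985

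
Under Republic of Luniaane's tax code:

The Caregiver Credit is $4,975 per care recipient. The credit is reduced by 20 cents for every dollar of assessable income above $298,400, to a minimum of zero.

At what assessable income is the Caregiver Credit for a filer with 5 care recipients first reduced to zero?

$422,775

Full credit = 5 × $4,975 = $24,875.
The credit falls by 20% of each dollar above $298,400, so it reaches zero when the excess is $24,875 / 20% = $124,375: income = $298,400 + $124,375 = $422,775.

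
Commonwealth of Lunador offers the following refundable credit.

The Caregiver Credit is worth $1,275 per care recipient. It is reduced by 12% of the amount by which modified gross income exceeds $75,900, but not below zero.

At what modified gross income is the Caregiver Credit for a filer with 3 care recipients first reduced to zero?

$107,775

Full credit = 3 × $1,275 = $3,825.
The credit falls by 12% of each dollar above $75,900, so it reaches zero when the excess is $3,825 / 12% = $31,875: income = $75,900 + $31,875 = $107,775.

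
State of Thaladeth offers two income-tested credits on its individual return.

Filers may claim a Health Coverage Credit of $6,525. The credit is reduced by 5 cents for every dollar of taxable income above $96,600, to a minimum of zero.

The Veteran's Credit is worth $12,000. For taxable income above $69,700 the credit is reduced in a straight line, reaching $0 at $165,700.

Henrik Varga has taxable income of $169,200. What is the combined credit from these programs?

Health Coverage Credit: 5% of the $72,600 excess over $96,600 is $3,630; credit = $6,525 − $3,630 = $2,895.
Veteran's Credit: $169,200 is at or above $165,700, so the credit is $0.
Total: $2,895 + $0 = $2,895.

$2,895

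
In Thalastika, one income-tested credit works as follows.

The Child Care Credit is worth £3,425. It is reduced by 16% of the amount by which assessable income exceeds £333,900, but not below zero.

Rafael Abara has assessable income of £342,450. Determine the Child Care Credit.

£2,057

Child Care Credit: 16% of the £8,550 excess over £333,900 is £1,368; credit = £3,425 − £1,368 = £2,057.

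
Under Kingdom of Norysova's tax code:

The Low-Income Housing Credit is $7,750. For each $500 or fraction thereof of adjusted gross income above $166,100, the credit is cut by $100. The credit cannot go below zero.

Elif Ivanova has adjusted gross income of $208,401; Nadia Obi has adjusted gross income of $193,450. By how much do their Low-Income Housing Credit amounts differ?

$2,250

Elif ($208,401): Low-Income Housing Credit: income exceeds $166,100 by $42,301 → 85 increments × $100 = $8,500 ≥ base, so the credit is $0.
Nadia ($193,450): Low-Income Housing Credit: income exceeds $166,100 by $27,350, which is 55 full-or-partial $500 increments; reduction = 55 × $100 = $5,500, leaving $2,250.
Difference: |$0 − $2,250| = $2,250.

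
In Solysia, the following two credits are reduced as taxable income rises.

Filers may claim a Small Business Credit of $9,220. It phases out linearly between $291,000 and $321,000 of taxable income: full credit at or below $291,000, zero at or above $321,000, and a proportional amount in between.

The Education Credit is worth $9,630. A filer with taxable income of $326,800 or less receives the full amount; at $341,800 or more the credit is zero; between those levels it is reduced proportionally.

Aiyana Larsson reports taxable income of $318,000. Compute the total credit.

Small Business Credit: $318,000 is $27,000 into a $30,000 phase-out range, leaving 3,000/30,000 of the credit: $9,220 × 3,000/30,000 = $922.
Education Credit: $318,000 is at or below the $326,800 threshold, so the full $9,630 applies.
Total: $922 + $9,630 = $10,552.

$10,552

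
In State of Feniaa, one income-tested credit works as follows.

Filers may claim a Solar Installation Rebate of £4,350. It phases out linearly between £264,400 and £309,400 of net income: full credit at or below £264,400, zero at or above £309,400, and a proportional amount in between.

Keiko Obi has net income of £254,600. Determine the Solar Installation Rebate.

£4,350

Solar Installation Rebate: £254,600 is at or below the £264,400 threshold, so the full £4,350 applies.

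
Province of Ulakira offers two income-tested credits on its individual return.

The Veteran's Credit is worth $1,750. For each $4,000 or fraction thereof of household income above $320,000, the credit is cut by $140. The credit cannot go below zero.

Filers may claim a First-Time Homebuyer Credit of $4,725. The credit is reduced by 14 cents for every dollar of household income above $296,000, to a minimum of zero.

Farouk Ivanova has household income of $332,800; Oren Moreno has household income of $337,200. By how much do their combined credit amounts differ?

Farouk ($332,800): Veteran's Credit: income exceeds $320,000 by $12,800, which is 4 full-or-partial $4,000 increments; reduction = 4 × $140 = $560, leaving $1,190. First-Time Homebuyer Credit: 14% of the $36,800 excess over $296,000 is $5,152 ≥ base, so the credit is $0. total $1,190 + $0 = $1,190
Oren ($337,200): Veteran's Credit: income exceeds $320,000 by $17,200, which is 5 full-or-partial $4,000 increments; reduction = 5 × $140 = $700, leaving $1,050. First-Time Homebuyer Credit: 14% of the $41,200 excess over $296,000 is $5,768 ≥ base, so the credit is $0. total $1,050 + $0 = $1,050
Difference: |$1,190 − $1,050| = $140.

$140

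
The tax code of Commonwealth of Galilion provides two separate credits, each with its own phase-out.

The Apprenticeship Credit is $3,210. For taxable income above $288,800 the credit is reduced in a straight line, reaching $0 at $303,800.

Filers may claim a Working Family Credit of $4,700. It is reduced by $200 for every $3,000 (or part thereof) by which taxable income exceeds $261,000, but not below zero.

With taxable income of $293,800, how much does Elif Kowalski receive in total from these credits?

$4,640

Apprenticeship Credit: $293,800 is $5,000 into a $15,000 phase-out range, leaving 10,000/15,000 of the credit: $3,210 × 10,000/15,000 = $2,140.
Working Family Credit: income exceeds $261,000 by $32,800, which is 11 full-or-partial $3,000 increments; reduction = 11 × $200 = $2,200, leaving $2,500.
Total: $2,140 + $2,500 = $4,640.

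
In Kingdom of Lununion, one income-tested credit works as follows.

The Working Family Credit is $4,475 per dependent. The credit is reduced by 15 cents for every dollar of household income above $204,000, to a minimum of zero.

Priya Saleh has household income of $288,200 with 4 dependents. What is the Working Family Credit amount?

$5,270

Working Family Credit: base = 4 × $4,475 = $17,900. 15% of the $84,200 excess over $204,000 is $12,630; credit = $17,900 − $12,630 = $5,270.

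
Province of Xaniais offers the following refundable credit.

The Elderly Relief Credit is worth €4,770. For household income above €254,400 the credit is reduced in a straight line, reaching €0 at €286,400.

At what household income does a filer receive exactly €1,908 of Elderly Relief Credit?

€1,908 is 1,908/4,770 of the full €4,770, so 2,862/4,770 of the €32,000 range has been used: income = €254,400 + €32,000 × 2,862/4,770 = €273,600.

€273,600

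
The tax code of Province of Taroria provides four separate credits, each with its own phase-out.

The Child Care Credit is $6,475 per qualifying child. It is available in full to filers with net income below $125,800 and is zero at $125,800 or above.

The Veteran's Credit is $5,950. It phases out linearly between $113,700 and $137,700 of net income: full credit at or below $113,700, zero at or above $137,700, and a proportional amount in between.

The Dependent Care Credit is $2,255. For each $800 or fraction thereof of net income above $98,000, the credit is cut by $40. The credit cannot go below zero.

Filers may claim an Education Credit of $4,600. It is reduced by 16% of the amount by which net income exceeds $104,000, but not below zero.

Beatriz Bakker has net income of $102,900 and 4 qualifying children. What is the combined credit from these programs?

$38,425

Child Care Credit: base = 4 × $6,475 = $25,900. $102,900 is below the $125,800 cutoff, so the full $25,900 applies.
Veteran's Credit: $102,900 is at or below the $113,700 threshold, so the full $5,950 applies.
Dependent Care Credit: income exceeds $98,000 by $4,900, which is 7 full-or-partial $800 increments; reduction = 7 × $40 = $280, leaving $1,975.
Education Credit: $102,900 is at or below the $104,000 threshold, so the full $4,600 applies.
Total: $25,900 + $5,950 + $1,975 + $4,600 = $38,425.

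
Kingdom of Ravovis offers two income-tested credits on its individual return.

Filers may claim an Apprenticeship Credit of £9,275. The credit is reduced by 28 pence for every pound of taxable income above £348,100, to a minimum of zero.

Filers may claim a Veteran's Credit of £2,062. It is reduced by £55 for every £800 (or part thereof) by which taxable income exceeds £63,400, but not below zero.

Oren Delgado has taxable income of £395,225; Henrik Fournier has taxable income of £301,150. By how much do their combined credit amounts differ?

Oren (£395,225): Apprenticeship Credit: 28% of the £47,125 excess over £348,100 is £13,195 ≥ base, so the credit is £0. Veteran's Credit: income exceeds £63,400 by £331,825 → 415 increments × £55 = £22,825 ≥ base, so the credit is £0. total £0 + £0 = £0
Henrik (£301,150): Apprenticeship Credit: £301,150 is at or below the £348,100 threshold, so the full £9,275 applies. Veteran's Credit: income exceeds £63,400 by £237,750 → 298 increments × £55 = £16,390 ≥ base, so the credit is £0. total £9,275 + £0 = £9,275
Difference: |£0 − £9,275| = £9,275.

£9,275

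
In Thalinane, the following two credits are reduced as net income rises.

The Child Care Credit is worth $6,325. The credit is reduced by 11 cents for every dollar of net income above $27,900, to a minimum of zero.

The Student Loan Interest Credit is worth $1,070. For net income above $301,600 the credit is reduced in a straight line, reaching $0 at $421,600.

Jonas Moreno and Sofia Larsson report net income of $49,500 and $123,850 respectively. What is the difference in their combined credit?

Jonas ($49,500): Child Care Credit: 11% of the $21,600 excess over $27,900 is $2,376; credit = $6,325 − $2,376 = $3,949. Student Loan Interest Credit: $49,500 is at or below the $301,600 threshold, so the full $1,070 applies. total $3,949 + $1,070 = $5,019
Sofia ($123,850): Child Care Credit: 11% of the $95,950 excess over $27,900 is $10,554.50 ≥ base, so the credit is $0. Student Loan Interest Credit: $123,850 is at or below the $301,600 threshold, so the full $1,070 applies. total $0 + $1,070 = $1,070
Difference: |$5,019 − $1,070| = $3,949.

$3,949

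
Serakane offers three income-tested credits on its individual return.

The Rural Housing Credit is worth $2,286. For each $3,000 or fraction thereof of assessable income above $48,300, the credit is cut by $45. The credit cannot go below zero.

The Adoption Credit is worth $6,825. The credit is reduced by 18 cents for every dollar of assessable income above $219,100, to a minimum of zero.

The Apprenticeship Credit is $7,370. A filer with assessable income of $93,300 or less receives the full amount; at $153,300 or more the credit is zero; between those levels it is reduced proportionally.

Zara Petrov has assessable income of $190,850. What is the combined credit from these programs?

Rural Housing Credit: income exceeds $48,300 by $142,550, which is 48 full-or-partial $3,000 increments; reduction = 48 × $45 = $2,160, leaving $126.
Adoption Credit: $190,850 is at or below the $219,100 threshold, so the full $6,825 applies.
Apprenticeship Credit: $190,850 is at or above $153,300, so the credit is $0.
Total: $126 + $6,825 + $0 = $6,951.

$6,951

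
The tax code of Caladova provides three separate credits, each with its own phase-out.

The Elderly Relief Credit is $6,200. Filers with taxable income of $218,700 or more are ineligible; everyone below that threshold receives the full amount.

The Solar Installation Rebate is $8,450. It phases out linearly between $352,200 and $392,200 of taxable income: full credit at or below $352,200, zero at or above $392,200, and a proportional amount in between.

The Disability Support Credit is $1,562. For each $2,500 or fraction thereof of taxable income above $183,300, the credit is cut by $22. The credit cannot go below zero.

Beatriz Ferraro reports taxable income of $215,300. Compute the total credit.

Elderly Relief Credit: $215,300 is below the $218,700 cutoff, so the full $6,200 applies.
Solar Installation Rebate: $215,300 is at or below the $352,200 threshold, so the full $8,450 applies.
Disability Support Credit: income exceeds $183,300 by $32,000, which is 13 full-or-partial $2,500 increments; reduction = 13 × $22 = $286, leaving $1,276.
Total: $6,200 + $8,450 + $1,276 = $15,926.

$15,926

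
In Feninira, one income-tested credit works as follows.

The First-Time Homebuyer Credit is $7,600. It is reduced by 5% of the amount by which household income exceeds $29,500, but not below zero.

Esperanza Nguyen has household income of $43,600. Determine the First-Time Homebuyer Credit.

First-Time Homebuyer Credit: 5% of the $14,100 excess over $29,500 is $705; credit = $7,600 − $705 = $6,895.

$6,895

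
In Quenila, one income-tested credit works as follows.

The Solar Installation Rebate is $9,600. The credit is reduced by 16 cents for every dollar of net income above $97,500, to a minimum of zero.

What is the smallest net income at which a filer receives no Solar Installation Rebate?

$157,500

The credit falls by 16% of each dollar above $97,500, so it reaches zero when the excess is $9,600 / 16% = $60,000: income = $97,500 + $60,000 = $157,500.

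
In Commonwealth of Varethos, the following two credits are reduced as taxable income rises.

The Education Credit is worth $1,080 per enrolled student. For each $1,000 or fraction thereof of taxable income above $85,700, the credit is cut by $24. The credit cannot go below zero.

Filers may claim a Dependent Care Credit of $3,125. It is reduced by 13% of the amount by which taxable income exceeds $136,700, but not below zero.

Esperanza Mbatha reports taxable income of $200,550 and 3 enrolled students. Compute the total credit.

$480

Education Credit: base = 3 × $1,080 = $3,240. income exceeds $85,700 by $114,850, which is 115 full-or-partial $1,000 increments; reduction = 115 × $24 = $2,760, leaving $480.
Dependent Care Credit: 13% of the $63,850 excess over $136,700 is $8,300.50 ≥ base, so the credit is $0.
Total: $480 + $0 = $480.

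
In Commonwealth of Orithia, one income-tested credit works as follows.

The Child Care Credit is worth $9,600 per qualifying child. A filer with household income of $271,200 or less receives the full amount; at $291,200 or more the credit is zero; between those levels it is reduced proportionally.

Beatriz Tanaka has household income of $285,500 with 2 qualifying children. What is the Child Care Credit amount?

Child Care Credit: base = 2 × $9,600 = $19,200. $285,500 is $14,300 into a $20,000 phase-out range, leaving 5,700/20,000 of the credit: $19,200 × 5,700/20,000 = $5,472.

$5,472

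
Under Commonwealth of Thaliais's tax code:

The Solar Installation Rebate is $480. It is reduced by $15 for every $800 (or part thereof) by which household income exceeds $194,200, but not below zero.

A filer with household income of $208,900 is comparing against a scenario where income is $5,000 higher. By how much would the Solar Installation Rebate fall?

At $208,900 — income exceeds $194,200 by $14,700, which is 19 full-or-partial $800 increments; reduction = 19 × $15 = $285, leaving $195.
At $213,900 — income exceeds $194,200 by $19,700, which is 25 full-or-partial $800 increments; reduction = 25 × $15 = $375, leaving $105.
Lost: $195 − $105 = $90.

$90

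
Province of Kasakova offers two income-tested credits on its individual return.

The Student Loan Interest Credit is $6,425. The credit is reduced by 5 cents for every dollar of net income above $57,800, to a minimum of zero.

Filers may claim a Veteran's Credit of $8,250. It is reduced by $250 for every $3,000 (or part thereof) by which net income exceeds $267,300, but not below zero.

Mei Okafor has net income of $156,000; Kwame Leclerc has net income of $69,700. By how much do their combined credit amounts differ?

Mei ($156,000): Student Loan Interest Credit: 5% of the $98,200 excess over $57,800 is $4,910; credit = $6,425 − $4,910 = $1,515. Veteran's Credit: $156,000 is at or below the $267,300 threshold, so the full $8,250 applies. total $1,515 + $8,250 = $9,765
Kwame ($69,700): Student Loan Interest Credit: 5% of the $11,900 excess over $57,800 is $595; credit = $6,425 − $595 = $5,830. Veteran's Credit: $69,700 is at or below the $267,300 threshold, so the full $8,250 applies. total $5,830 + $8,250 = $14,080
Difference: |$9,765 − $14,080| = $4,315.

$4,315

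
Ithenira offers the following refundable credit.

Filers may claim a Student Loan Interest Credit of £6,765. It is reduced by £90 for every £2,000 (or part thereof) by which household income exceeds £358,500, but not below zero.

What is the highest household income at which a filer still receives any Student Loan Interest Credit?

£508,500

After 75 increments the reduction is 75 × £90 = £6,750, leaving £15; one more increment wipes it out. Increment 75 ends at excess 75 × £2,000 = £150,000, so the highest qualifying income is £358,500 + £150,000 = £508,500.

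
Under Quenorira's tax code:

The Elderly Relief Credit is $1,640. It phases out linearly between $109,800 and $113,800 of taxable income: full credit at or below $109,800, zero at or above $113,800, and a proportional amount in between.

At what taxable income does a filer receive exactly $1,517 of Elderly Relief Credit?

$1,517 is 1,517/1,640 of the full $1,640, so 123/1,640 of the $4,000 range has been used: income = $109,800 + $4,000 × 123/1,640 = $110,100.

$110,100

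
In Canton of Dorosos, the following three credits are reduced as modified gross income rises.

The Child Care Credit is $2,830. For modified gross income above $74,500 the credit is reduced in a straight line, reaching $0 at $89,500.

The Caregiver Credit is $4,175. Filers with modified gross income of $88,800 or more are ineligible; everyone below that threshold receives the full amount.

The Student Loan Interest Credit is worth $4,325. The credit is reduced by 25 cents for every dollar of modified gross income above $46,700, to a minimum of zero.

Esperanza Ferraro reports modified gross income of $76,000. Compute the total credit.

$6,722

Child Care Credit: $76,000 is $1,500 into a $15,000 phase-out range, leaving 13,500/15,000 of the credit: $2,830 × 13,500/15,000 = $2,547.
Caregiver Credit: $76,000 is below the $88,800 cutoff, so the full $4,175 applies.
Student Loan Interest Credit: 25% of the $29,300 excess over $46,700 is $7,325 ≥ base, so the credit is $0.
Total: $2,547 + $4,175 + $0 = $6,722.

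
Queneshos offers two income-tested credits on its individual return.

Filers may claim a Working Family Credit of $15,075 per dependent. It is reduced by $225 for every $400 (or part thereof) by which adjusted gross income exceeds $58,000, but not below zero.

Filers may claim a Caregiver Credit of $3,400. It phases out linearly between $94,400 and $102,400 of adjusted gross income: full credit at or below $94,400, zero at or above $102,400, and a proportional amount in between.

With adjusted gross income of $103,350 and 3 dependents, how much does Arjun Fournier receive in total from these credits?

Working Family Credit: base = 3 × $15,075 = $45,225. income exceeds $58,000 by $45,350, which is 114 full-or-partial $400 increments; reduction = 114 × $225 = $25,650, leaving $19,575.
Caregiver Credit: $103,350 is at or above $102,400, so the credit is $0.
Total: $19,575 + $0 = $19,575.

$19,575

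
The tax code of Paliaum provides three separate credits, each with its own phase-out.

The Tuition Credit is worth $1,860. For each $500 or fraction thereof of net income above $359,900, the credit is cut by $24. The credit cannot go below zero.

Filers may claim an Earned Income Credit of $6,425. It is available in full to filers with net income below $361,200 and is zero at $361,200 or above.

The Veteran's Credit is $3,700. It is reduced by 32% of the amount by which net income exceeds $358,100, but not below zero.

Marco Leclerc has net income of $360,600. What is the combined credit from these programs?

$11,137

Tuition Credit: income exceeds $359,900 by $700, which is 2 full-or-partial $500 increments; reduction = 2 × $24 = $48, leaving $1,812.
Earned Income Credit: $360,600 is below the $361,200 cutoff, so the full $6,425 applies.
Veteran's Credit: 32% of the $2,500 excess over $358,100 is $800; credit = $3,700 − $800 = $2,900.
Total: $1,812 + $6,425 + $2,900 = $11,137.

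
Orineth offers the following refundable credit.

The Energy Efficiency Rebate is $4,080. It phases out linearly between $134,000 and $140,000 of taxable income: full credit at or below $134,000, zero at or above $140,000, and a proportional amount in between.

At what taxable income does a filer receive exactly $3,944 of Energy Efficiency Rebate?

$134,200

$3,944 is 3,944/4,080 of the full $4,080, so 136/4,080 of the $6,000 range has been used: income = $134,000 + $6,000 × 136/4,080 = $134,200.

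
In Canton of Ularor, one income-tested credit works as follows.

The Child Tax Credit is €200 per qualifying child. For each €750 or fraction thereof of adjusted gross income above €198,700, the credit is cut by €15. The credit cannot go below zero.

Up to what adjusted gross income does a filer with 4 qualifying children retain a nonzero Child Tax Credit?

Full credit = 4 × €200 = €800.
After 53 increments the reduction is 53 × €15 = €795, leaving €5; one more increment wipes it out. Increment 53 ends at excess 53 × €750 = €39,750, so the highest qualifying income is €198,700 + €39,750 = €238,450.

€238,450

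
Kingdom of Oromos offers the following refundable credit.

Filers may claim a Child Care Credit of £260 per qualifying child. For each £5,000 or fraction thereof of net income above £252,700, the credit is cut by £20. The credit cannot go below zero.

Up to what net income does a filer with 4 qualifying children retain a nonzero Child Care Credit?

Full credit = 4 × £260 = £1,040.
After 51 increments the reduction is 51 × £20 = £1,020, leaving £20; one more increment wipes it out. Increment 51 ends at excess 51 × £5,000 = £255,000, so the highest qualifying income is £252,700 + £255,000 = £507,700.

£507,700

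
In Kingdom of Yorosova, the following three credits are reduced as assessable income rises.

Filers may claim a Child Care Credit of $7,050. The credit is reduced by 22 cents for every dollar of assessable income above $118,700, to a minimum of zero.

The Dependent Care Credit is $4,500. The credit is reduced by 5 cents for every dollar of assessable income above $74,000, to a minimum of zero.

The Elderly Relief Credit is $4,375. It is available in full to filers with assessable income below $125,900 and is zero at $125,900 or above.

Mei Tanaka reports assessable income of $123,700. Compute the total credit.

$12,340

Child Care Credit: 22% of the $5,000 excess over $118,700 is $1,100; credit = $7,050 − $1,100 = $5,950.
Dependent Care Credit: 5% of the $49,700 excess over $74,000 is $2,485; credit = $4,500 − $2,485 = $2,015.
Elderly Relief Credit: $123,700 is below the $125,900 cutoff, so the full $4,375 applies.
Total: $5,950 + $2,015 + $4,375 = $12,340.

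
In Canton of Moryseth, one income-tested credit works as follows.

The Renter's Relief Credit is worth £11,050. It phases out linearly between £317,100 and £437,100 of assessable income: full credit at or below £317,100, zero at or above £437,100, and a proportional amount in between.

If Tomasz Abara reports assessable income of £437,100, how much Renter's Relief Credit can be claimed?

£0

Renter's Relief Credit: £437,100 is at or above £437,100, so the credit is £0.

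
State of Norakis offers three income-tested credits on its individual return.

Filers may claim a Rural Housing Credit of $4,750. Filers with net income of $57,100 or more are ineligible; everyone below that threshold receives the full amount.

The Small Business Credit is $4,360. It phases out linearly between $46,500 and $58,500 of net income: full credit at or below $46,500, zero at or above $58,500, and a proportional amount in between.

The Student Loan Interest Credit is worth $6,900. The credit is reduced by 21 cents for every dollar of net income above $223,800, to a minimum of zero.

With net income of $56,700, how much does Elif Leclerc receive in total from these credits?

$12,304

Rural Housing Credit: $56,700 is below the $57,100 cutoff, so the full $4,750 applies.
Small Business Credit: $56,700 is $10,200 into a $12,000 phase-out range, leaving 1,800/12,000 of the credit: $4,360 × 1,800/12,000 = $654.
Student Loan Interest Credit: $56,700 is at or below the $223,800 threshold, so the full $6,900 applies.
Total: $4,750 + $654 + $6,900 = $12,304.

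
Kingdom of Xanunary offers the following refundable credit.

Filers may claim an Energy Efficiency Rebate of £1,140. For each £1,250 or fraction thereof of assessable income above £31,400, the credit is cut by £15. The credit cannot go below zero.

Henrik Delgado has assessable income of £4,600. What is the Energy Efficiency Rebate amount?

£1,140

Energy Efficiency Rebate: £4,600 is at or below the £31,400 threshold, so the full £1,140 applies.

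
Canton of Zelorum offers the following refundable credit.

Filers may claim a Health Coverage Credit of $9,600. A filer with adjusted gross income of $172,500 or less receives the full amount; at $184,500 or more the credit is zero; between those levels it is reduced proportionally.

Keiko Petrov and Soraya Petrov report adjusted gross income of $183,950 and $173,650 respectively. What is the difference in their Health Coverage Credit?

$8,240

Keiko ($183,950): Health Coverage Credit: $183,950 is $11,450 into a $12,000 phase-out range, leaving 550/12,000 of the credit: $9,600 × 550/12,000 = $440.
Soraya ($173,650): Health Coverage Credit: $173,650 is $1,150 into a $12,000 phase-out range, leaving 10,850/12,000 of the credit: $9,600 × 10,850/12,000 = $8,680.
Difference: |$440 − $8,680| = $8,240.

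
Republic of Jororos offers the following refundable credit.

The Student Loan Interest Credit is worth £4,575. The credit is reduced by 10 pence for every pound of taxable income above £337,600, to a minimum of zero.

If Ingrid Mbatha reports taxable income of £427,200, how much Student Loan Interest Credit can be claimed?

Student Loan Interest Credit: 10% of the £89,600 excess over £337,600 is £8,960 ≥ base, so the credit is £0.

£0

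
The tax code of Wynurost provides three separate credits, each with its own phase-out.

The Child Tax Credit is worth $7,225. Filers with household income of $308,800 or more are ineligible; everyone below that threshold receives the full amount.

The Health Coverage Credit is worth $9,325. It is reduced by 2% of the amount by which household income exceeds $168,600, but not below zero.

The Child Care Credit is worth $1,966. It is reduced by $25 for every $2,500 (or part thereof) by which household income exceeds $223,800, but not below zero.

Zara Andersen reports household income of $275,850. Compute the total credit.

$15,846

Child Tax Credit: $275,850 is below the $308,800 cutoff, so the full $7,225 applies.
Health Coverage Credit: 2% of the $107,250 excess over $168,600 is $2,145; credit = $9,325 − $2,145 = $7,180.
Child Care Credit: income exceeds $223,800 by $52,050, which is 21 full-or-partial $2,500 increments; reduction = 21 × $25 = $525, leaving $1,441.
Total: $7,225 + $7,180 + $1,441 = $15,846.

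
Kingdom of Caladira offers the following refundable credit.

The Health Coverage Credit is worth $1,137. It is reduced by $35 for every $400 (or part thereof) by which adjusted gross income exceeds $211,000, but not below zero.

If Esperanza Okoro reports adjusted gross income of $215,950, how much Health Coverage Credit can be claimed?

Health Coverage Credit: income exceeds $211,000 by $4,950, which is 13 full-or-partial $400 increments; reduction = 13 × $35 = $455, leaving $682.

$682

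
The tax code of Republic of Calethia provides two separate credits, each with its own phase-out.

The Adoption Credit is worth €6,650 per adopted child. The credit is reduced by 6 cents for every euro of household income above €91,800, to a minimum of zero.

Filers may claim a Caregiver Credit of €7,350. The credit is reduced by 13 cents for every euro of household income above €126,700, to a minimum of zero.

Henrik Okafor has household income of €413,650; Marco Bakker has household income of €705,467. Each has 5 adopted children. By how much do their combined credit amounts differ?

€13,939

Henrik (€413,650): Adoption Credit: base = 5 × €6,650 = €33,250. 6% of the €321,850 excess over €91,800 is €19,311; credit = €33,250 − €19,311 = €13,939. Caregiver Credit: 13% of the €286,950 excess over €126,700 is €37,303.50 ≥ base, so the credit is €0. total €13,939 + €0 = €13,939
Marco (€705,467): Adoption Credit: base = 5 × €6,650 = €33,250. 6% of the €613,667 excess over €91,800 is €36,820.02 ≥ base, so the credit is €0. Caregiver Credit: 13% of the €578,767 excess over €126,700 is €75,239.71 ≥ base, so the credit is €0. total €0 + €0 = €0
Difference: |€13,939 − €0| = €13,939.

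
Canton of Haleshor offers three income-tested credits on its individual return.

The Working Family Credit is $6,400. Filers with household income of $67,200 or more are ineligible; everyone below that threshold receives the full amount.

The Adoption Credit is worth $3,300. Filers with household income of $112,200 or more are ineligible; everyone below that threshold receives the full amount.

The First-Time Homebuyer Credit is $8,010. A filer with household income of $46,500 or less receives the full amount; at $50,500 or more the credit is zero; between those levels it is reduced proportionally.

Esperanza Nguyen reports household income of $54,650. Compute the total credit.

Working Family Credit: $54,650 is below the $67,200 cutoff, so the full $6,400 applies.
Adoption Credit: $54,650 is below the $112,200 cutoff, so the full $3,300 applies.
First-Time Homebuyer Credit: $54,650 is at or above $50,500, so the credit is $0.
Total: $6,400 + $3,300 + $0 = $9,700.

$9,700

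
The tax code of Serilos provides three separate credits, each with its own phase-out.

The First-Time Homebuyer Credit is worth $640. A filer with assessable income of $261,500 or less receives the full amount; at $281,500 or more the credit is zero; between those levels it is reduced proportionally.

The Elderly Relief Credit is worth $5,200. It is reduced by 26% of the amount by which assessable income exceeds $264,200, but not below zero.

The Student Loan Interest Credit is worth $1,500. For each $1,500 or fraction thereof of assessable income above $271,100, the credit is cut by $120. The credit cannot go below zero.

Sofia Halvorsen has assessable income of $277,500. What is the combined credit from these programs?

First-Time Homebuyer Credit: $277,500 is $16,000 into a $20,000 phase-out range, leaving 4,000/20,000 of the credit: $640 × 4,000/20,000 = $128.
Elderly Relief Credit: 26% of the $13,300 excess over $264,200 is $3,458; credit = $5,200 − $3,458 = $1,742.
Student Loan Interest Credit: income exceeds $271,100 by $6,400, which is 5 full-or-partial $1,500 increments; reduction = 5 × $120 = $600, leaving $900.
Total: $128 + $1,742 + $900 = $2,770.

$2,770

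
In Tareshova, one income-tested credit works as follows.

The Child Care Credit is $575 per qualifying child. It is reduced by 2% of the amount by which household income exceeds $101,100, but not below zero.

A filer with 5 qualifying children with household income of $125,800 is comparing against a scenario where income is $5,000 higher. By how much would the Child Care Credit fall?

$100

At $125,800 — base = 5 × $575 = $2,875. 2% of the $24,700 excess over $101,100 is $494; credit = $2,875 − $494 = $2,381.
At $130,800 — base = 5 × $575 = $2,875. 2% of the $29,700 excess over $101,100 is $594; credit = $2,875 − $594 = $2,281.
Lost: $2,381 − $2,281 = $100.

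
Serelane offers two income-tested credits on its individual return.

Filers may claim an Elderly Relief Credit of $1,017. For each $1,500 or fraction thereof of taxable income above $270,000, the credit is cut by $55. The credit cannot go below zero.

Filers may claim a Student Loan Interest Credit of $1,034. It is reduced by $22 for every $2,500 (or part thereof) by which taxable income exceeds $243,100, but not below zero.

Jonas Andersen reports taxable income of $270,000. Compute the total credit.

Elderly Relief Credit: $270,000 is at or below the $270,000 threshold, so the full $1,017 applies.
Student Loan Interest Credit: income exceeds $243,100 by $26,900, which is 11 full-or-partial $2,500 increments; reduction = 11 × $22 = $242, leaving $792.
Total: $1,017 + $792 = $1,809.

$1,809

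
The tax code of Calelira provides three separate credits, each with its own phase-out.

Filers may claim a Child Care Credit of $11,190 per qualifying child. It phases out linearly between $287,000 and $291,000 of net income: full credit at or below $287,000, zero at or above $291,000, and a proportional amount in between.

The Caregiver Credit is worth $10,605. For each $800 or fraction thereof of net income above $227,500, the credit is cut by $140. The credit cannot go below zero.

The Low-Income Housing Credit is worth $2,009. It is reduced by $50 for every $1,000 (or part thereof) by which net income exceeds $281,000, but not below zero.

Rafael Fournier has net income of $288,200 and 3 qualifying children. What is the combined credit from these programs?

Child Care Credit: base = 3 × $11,190 = $33,570. $288,200 is $1,200 into a $4,000 phase-out range, leaving 2,800/4,000 of the credit: $33,570 × 2,800/4,000 = $23,499.
Caregiver Credit: income exceeds $227,500 by $60,700 → 76 increments × $140 = $10,640 ≥ base, so the credit is $0.
Low-Income Housing Credit: income exceeds $281,000 by $7,200, which is 8 full-or-partial $1,000 increments; reduction = 8 × $50 = $400, leaving $1,609.
Total: $23,499 + $0 + $1,609 = $25,108.

$25,108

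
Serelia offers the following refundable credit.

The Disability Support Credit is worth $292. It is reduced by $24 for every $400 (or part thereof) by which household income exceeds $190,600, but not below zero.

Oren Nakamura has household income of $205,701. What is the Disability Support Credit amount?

$0

Disability Support Credit: income exceeds $190,600 by $15,101 → 38 increments × $24 = $912 ≥ base, so the credit is $0.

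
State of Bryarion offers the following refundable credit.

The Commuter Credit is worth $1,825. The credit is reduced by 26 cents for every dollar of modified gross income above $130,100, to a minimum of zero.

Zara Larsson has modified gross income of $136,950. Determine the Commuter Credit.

$44

Commuter Credit: 26% of the $6,850 excess over $130,100 is $1,781; credit = $1,825 − $1,781 = $44.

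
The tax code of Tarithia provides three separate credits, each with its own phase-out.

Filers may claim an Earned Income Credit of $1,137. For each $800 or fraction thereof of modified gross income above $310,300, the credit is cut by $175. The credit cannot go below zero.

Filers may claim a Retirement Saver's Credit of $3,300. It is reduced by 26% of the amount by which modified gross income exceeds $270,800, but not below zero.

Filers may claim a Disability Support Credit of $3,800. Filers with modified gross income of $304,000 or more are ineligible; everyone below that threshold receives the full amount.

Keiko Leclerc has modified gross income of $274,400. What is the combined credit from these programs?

$7,301

Earned Income Credit: $274,400 is at or below the $310,300 threshold, so the full $1,137 applies.
Retirement Saver's Credit: 26% of the $3,600 excess over $270,800 is $936; credit = $3,300 − $936 = $2,364.
Disability Support Credit: $274,400 is below the $304,000 cutoff, so the full $3,800 applies.
Total: $1,137 + $2,364 + $3,800 = $7,301.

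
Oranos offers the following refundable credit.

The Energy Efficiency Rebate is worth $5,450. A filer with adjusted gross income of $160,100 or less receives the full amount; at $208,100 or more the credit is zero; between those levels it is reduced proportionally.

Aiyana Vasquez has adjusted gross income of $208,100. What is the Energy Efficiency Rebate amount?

Energy Efficiency Rebate: $208,100 is at or above $208,100, so the credit is $0.

$0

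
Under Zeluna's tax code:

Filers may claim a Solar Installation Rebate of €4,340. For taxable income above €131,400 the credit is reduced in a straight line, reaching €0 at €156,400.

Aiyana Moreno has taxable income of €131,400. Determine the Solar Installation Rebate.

€4,340

Solar Installation Rebate: €131,400 is at or below the €131,400 threshold, so the full €4,340 applies.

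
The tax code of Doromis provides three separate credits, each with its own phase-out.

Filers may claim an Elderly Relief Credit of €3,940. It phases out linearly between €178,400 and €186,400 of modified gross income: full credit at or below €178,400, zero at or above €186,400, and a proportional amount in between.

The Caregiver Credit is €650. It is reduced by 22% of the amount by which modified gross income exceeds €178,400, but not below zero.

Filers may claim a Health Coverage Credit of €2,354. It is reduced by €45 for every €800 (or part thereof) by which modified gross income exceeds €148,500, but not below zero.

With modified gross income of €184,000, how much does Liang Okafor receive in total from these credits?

Elderly Relief Credit: €184,000 is €5,600 into a €8,000 phase-out range, leaving 2,400/8,000 of the credit: €3,940 × 2,400/8,000 = €1,182.
Caregiver Credit: 22% of the €5,600 excess over €178,400 is €1,232 ≥ base, so the credit is €0.
Health Coverage Credit: income exceeds €148,500 by €35,500, which is 45 full-or-partial €800 increments; reduction = 45 × €45 = €2,025, leaving €329.
Total: €1,182 + €0 + €329 = €1,511.

€1,511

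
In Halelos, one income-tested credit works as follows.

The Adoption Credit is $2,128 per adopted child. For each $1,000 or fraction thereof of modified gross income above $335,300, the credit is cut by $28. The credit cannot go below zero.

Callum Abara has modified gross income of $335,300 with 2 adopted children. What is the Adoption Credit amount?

Adoption Credit: base = 2 × $2,128 = $4,256. $335,300 is at or below the $335,300 threshold, so the full $4,256 applies.

$4,256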